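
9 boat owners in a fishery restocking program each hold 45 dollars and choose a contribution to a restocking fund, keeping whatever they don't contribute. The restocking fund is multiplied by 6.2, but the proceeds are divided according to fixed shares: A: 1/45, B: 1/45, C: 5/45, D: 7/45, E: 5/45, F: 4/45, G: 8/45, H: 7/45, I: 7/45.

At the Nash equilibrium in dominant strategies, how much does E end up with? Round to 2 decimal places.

76.00 dollars

For player j, contributing a unit is worthwhile iff 6.2 × (j's share) ≥ 1, i.e. iff j's share is at least 0.1613.
Only G (8/45) clears that bar, contributing 45; the remaining 8 contribute 0. Total contributed: 45.
E keeps 45 and receives 6.2 × 45 × 5/45 = 31.00 from the restocking fund, for a payoff of 76.00.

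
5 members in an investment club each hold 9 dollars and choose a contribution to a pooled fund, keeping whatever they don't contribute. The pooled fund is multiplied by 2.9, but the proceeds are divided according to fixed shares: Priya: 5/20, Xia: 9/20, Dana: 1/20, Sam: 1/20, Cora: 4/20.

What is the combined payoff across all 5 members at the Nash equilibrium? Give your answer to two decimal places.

A player with share s gets back 2.9·s per unit contributed, so full contribution is dominant for anyone with s > 1/2.9 = 0.3448 and zero contribution is dominant for anyone below.
Only Xia (9/20) clears that bar, contributing 9; the remaining 4 contribute 0. Total contributed: 9.
The pooled fund pays out 2.9 × 9 = 26.10 in total (split across the unequal shares, but the aggregate is all that matters for the group sum).
The 4 free-riders keep 9 each, adding 36. Group total = 36 + 26.10 = 62.10.

62.10 dollars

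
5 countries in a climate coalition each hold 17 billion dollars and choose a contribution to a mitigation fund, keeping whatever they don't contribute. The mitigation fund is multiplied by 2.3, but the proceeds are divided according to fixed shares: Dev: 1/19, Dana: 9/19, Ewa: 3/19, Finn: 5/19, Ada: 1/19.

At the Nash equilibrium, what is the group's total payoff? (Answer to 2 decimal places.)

Each unit j contributes comes back to j as 2.3 × (j's share), so j prefers to contribute only if that share exceeds 1/2.3 = 0.4348; otherwise keeping the unit dominates.
The only share above 0.4348 is Dana's 9/19, contributing 17; the remaining 4 contribute 0. Total contributed: 17.
The mitigation fund pays out 2.3 × 17 = 39.10 in total (split across the unequal shares, but the aggregate is all that matters for the group sum).
The 4 free-riders keep 17 each, adding 68. Group total = 68 + 39.10 = 107.10.

107.10 billion dollars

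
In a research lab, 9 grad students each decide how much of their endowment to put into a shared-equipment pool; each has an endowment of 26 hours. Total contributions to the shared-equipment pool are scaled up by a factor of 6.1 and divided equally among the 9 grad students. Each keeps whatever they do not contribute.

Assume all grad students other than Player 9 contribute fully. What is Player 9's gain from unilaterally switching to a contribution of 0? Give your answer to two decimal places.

8.38 hours

Switching from a contribution of 26 to 0 lets Player 9 keep an extra 26 hours, but lowers the shared-equipment pool by 26, which costs Player 9 their own share of that drop: 6.1/9 × 26 = 17.62.
Net gain = 26 − 17.62 = 8.38. The private return per contributed unit (0.6778) is below 1, so free-riding is indeed the best response regardless of what the others do.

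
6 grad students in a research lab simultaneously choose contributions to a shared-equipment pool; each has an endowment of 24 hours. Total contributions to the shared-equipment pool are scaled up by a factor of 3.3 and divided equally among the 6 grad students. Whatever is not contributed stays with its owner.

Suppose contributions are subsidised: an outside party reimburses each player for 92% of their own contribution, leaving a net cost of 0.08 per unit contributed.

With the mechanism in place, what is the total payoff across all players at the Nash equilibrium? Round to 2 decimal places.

607.68 hours

Under the mechanism each unit contributed yields (3.3/6) / 0.08 = 6.8750 back to its contributor per unit of net cost, which exceeds 1, making full contribution the dominant choice for everyone.
So the Nash equilibrium is full contribution by all 6; the group earns 6 × (24 × 0.92 + 3.3 × 24) = 607.68.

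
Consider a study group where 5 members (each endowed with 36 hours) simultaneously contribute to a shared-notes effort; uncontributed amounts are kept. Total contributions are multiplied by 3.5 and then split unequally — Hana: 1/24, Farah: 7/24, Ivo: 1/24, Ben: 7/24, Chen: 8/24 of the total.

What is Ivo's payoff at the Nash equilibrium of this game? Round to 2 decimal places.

For player j, contributing a unit is worthwhile iff 3.5 × (j's share) ≥ 1, i.e. iff j's share is at least 0.2857.
The shares above 0.2857 belong to Farah, Ben and Chen, contributing 36 each; the remaining 2 contribute 0. Total contributed: 108.
Ivo keeps 36 and receives 3.5 × 108 × 1/24 = 15.75 from the shared-notes effort, for a payoff of 51.75.

51.75 hours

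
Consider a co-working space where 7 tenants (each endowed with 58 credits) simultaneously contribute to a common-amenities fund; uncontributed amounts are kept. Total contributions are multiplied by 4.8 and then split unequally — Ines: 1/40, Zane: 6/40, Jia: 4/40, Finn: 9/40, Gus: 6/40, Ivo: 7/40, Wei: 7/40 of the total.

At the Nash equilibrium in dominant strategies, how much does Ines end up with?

Each unit j contributes comes back to j as 4.8 × (j's share), so j prefers to contribute only if that share exceeds 1/4.8 = 0.2083; otherwise keeping the unit dominates.
The only share above 0.2083 is Finn's 9/40, contributing 58; the remaining 6 contribute 0. Total contributed: 58.
Ines keeps 58 and receives 4.8 × 58 × 1/40 = 6.96 from the common-amenities fund, for a payoff of 64.96.

64.96 credits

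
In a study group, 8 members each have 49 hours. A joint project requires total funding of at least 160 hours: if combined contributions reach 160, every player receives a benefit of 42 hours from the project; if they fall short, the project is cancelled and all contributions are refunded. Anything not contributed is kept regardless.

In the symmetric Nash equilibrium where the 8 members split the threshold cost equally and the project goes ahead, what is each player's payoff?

71 hours

Equal share of the threshold: 160/8 = 20.
At this profile no one gains by cutting their contribution: any cut drops the total below 160, the project is cancelled, contributions are refunded, and the deviator ends with 49, which is less than 49 − 20 + 42 = 71. Contributing more than 20 just wastes the excess. So contributing exactly 20 is a best response.
Each player's payoff: 49 − 20 + 42 = 71.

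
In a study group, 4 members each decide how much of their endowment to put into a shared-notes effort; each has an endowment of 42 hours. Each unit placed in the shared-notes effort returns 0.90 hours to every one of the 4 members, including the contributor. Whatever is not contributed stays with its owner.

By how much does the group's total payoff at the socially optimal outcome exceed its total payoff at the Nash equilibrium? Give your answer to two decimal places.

The private return per contributed unit is 0.90 < 1, so contributing 0 is dominant for every player. At the Nash equilibrium everyone keeps their 42, and the group total is 4 × 42 = 168.
Each contributed unit returns 3.600 to the group as a whole (0.90 to each of 4 players), which exceeds 1, so the social optimum is full contribution: group total = 3.600 × 168 = 604.80.
Efficiency loss = 604.80 − 168 = 436.80.

436.80 hours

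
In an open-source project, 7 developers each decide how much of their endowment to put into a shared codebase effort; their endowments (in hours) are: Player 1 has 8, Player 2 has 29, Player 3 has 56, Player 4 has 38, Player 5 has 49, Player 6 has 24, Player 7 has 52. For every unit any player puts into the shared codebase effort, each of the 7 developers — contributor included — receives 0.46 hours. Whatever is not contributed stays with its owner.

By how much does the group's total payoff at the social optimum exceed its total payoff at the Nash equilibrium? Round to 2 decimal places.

The private return per contributed unit is 0.46 < 1 for everyone, so the Nash equilibrium is zero contribution and the group total is Σ E_j = 8 + 29 + 56 + 38 + 49 + 24 + 52 = 256.
Each contributed unit returns 3.220 to the group, so the social optimum is full contribution by everyone: group total = 3.220 × 256 = 824.32.
Efficiency loss = (3.220 − 1) × 256 = 568.32.

568.32 hours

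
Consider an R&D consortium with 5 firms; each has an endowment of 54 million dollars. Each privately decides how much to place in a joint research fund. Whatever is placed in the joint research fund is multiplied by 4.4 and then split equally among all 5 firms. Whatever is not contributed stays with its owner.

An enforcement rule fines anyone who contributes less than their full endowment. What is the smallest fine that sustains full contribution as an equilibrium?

Given the others contribute fully, the best deviation is to contribute 0 (any partial contribution still incurs the fine and gives up units whose private return 0.8800 is below 1).
Deviating from 54 to 0 saves 54 million dollars but forfeits the deviator's share of the drop in the joint research fund: 4.4/5 × 54 = 47.52.
So the deviation gain is 54 − 47.52 = 6.48, and the fine must be at least 6.48 million dollars to wipe it out.

6.48 million dollars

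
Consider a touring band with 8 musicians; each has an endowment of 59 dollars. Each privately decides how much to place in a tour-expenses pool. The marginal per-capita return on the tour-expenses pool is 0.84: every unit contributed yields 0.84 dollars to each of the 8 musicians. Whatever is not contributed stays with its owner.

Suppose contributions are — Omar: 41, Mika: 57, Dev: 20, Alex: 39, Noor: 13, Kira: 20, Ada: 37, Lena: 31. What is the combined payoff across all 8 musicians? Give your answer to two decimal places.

Total contributed: 41 + 57 + 20 + 39 + 13 + 20 + 37 + 31 = 258; total kept: 8 × 59 − 258 = 214.
The tour-expenses pool pays out 0.84 × 8 × 258 = 1733.76 in aggregate.
Group total = 214 + 1733.76 = 1947.76.

1947.76 dollars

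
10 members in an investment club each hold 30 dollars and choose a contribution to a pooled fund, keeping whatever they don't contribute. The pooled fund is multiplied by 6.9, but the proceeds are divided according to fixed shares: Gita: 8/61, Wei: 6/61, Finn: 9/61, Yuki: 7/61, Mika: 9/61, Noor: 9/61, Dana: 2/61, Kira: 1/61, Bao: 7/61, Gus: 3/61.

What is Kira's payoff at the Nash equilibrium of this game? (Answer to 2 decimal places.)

For player j, contributing a unit is worthwhile iff 6.9 × (j's share) ≥ 1, i.e. iff j's share is at least 0.1449.
Finn, Mika and Noor are above the threshold, contributing 30 each; the remaining 7 contribute 0. Total contributed: 90.
Kira keeps 30 and receives 6.9 × 90 × 1/61 = 10.18 from the pooled fund, for a payoff of 40.18.

40.18 dollars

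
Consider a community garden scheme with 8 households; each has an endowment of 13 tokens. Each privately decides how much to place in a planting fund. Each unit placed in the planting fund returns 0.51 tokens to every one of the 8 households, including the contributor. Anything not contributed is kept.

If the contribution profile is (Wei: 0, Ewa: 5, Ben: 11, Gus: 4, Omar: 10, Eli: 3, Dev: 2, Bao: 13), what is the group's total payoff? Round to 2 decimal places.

251.84 tokens

Total contributed: 0 + 5 + 11 + 4 + 10 + 3 + 2 + 13 = 48; total kept: 8 × 13 − 48 = 56.
The planting fund pays out 0.51 × 8 × 48 = 195.84 in aggregate.
Group total = 56 + 195.84 = 251.84.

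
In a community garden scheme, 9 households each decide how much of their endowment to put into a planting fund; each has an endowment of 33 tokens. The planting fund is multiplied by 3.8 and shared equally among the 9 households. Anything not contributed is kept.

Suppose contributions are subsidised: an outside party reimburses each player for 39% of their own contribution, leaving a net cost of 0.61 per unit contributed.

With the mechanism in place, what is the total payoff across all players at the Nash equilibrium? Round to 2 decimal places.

The effective private return is (3.8/9) / 0.61 = 0.6922, which is still under 1, so the mechanism doesn't change anyone's dominant strategy: zero contribution.
Everyone keeps their endowment and the group total is 9 × 33 = 297.

297.00 tokens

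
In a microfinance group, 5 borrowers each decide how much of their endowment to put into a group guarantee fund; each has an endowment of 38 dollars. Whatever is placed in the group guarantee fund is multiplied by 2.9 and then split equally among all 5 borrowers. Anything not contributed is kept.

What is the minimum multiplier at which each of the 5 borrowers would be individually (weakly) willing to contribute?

5

A contributed unit returns (multiplier)/5 to its contributor.
This reaches 1 exactly when the multiplier is 5.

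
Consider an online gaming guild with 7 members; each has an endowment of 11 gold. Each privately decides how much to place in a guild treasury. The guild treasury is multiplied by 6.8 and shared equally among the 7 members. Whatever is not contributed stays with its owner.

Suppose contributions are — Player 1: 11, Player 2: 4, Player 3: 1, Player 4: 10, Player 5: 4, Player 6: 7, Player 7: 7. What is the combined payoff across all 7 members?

Total contributed: 11 + 4 + 1 + 10 + 4 + 7 + 7 = 44; total kept: 7 × 11 − 44 = 33.
The guild treasury pays out 6.8 × 44 = 299.20 in aggregate.
Group total = 33 + 299.20 = 332.20.

332.20 gold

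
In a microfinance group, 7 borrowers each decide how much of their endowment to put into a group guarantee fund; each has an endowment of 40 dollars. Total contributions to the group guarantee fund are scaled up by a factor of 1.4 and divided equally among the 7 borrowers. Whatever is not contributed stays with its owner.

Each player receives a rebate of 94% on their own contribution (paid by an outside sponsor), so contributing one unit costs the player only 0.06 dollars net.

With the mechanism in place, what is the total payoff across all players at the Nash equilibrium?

With the mechanism, a contributed unit returns (1.4/7) / 0.06 = 3.3333 per unit of net cost to the contributor — now above 1 — so contributing fully is weakly dominant for every player.
At the Nash equilibrium everyone contributes 40. Group total payoff = 7 × (40 × 0.94 + 1.4 × 40) = 655.20.

655.20 dollars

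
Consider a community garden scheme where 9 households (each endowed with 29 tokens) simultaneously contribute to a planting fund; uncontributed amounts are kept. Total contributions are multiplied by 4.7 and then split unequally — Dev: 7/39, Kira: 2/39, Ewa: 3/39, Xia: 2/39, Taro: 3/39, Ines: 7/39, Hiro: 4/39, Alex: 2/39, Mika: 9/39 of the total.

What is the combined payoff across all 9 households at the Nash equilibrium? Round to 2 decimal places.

368.30 tokens

Each unit j contributes comes back to j as 4.7 × (j's share), so j prefers to contribute only if that share exceeds 1/4.7 = 0.2128; otherwise keeping the unit dominates.
Only Mika (9/39) clears that bar, contributing 29; the remaining 8 contribute 0. Total contributed: 29.
The planting fund pays out 4.7 × 29 = 136.30 in total (split across the unequal shares, but the aggregate is all that matters for the group sum).
The 8 free-riders keep 29 each, adding 232. Group total = 232 + 136.30 = 368.30.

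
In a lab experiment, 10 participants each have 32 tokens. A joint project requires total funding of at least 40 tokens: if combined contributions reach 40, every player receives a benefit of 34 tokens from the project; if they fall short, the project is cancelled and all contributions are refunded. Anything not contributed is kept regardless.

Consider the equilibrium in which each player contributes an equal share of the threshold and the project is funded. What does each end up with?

Equal share of the threshold: 40/10 = 4.
At this profile no one gains by cutting their contribution: any cut drops the total below 40, the project is cancelled, contributions are refunded, and the deviator ends with 32, which is less than 32 − 4 + 34 = 62. Contributing more than 4 just wastes the excess. So contributing exactly 4 is a best response.
Each player's payoff: 32 − 4 + 34 = 62.

62 tokens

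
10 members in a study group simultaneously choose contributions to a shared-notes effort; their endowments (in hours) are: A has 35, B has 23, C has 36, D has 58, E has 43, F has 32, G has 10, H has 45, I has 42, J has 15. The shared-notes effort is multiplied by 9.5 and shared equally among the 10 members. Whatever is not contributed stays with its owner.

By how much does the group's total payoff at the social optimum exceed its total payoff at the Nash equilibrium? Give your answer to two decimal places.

The private return per contributed unit is 9.5/10 = 0.9500 < 1 for every player regardless of endowment, so the Nash equilibrium is zero contribution and the group total is Σ E_j = 35 + 23 + 36 + 58 + 43 + 32 + 10 + 45 + 42 + 15 = 339.
Each contributed unit returns 9.500 to the group, so the social optimum is full contribution by everyone: group total = 9.500 × 339 = 3220.50.
Efficiency loss = (9.500 − 1) × 339 = 2881.50.

2881.50 hours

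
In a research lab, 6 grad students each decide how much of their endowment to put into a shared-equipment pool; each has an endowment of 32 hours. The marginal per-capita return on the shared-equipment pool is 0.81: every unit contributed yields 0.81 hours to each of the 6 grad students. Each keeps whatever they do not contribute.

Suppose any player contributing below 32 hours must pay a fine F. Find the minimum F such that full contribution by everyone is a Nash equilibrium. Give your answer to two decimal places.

Given the others contribute fully, the best deviation is to contribute 0 (any partial contribution still incurs the fine and gives up units whose private return 0.81 is below 1).
Deviating from 32 to 0 saves 32 hours but forfeits the deviator's share of the drop in the shared-equipment pool: 0.81 × 32 = 25.92.
So the deviation gain is 32 − 25.92 = 6.08, and the fine must be at least 6.08 hours to wipe it out.

6.08 hours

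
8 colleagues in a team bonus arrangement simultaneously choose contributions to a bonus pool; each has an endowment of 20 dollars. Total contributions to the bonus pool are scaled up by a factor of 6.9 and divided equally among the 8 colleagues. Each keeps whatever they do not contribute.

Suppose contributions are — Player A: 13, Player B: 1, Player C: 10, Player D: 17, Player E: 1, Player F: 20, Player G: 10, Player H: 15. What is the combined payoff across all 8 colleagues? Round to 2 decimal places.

Total contributed: 13 + 1 + 10 + 17 + 1 + 20 + 10 + 15 = 87; total kept: 8 × 20 − 87 = 73.
The bonus pool pays out 6.9 × 87 = 600.30 in aggregate.
Group total = 73 + 600.30 = 673.30.

673.30 dollars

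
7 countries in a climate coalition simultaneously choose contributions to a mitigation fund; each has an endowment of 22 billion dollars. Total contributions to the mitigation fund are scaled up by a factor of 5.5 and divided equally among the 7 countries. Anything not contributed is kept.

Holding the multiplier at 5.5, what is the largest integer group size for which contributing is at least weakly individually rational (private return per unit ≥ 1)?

Private return per unit is 5.5/(group size), which is ≥ 1 whenever the group size is ≤ 5.5.
The largest such integer is 5.

5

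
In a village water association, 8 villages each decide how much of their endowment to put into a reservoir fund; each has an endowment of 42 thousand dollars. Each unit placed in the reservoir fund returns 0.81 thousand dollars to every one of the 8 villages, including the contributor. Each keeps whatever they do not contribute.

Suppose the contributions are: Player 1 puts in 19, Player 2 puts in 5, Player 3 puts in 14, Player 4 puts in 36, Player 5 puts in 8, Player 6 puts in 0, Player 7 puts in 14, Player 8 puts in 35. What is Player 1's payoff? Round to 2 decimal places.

129.11 thousand dollars

Total contributed: 19 + 5 + 14 + 36 + 8 + 0 + 14 + 35 = 131.
Each receives 0.81 × 131 = 106.11 from the reservoir fund.
Player 1 keeps 42 − 19 = 23, so Player 1's payoff is 23 + 106.11 = 129.11.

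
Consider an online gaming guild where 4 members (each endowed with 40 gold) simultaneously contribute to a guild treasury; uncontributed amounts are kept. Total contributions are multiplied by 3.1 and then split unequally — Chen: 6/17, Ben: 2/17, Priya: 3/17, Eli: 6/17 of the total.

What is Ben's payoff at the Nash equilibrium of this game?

For player j, contributing a unit is worthwhile iff 3.1 × (j's share) ≥ 1, i.e. iff j's share is at least 0.3226.
The shares above 0.3226 belong to Chen and Eli, contributing 40 each; the remaining 2 contribute 0. Total contributed: 80.
Ben keeps 40 and receives 3.1 × 80 × 2/17 = 29.18 from the guild treasury, for a payoff of 69.18.

69.18 gold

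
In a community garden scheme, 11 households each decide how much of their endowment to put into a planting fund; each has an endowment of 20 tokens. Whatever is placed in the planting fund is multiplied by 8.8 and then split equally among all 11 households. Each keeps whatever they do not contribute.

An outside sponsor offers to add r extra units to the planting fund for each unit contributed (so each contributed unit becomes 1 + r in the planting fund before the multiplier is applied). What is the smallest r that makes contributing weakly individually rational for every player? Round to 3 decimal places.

0.250

With matching at rate r, one contributed unit becomes (1 + r) in the planting fund and returns 8.8 × (1 + r) / 11 to the contributor.
Setting this equal to 1: 1 + r = 11/8.8 = 1.2500.
So the minimum matching rate is r = 1.2500 − 1 = 0.250.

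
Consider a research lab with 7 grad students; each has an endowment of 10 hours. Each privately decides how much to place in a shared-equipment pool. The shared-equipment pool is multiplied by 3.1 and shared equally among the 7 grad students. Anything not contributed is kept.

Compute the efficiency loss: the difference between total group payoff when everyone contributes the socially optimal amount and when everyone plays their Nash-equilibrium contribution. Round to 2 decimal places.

Each contributed unit returns 3.1/7 = 0.4429 to its contributor — below 1 — so contributing 0 is dominant for every player. At the Nash equilibrium everyone keeps their 10, and the group total is 7 × 10 = 70.
Each contributed unit returns 3.100 to the group as a whole (0.4429 to each of 7 players), which exceeds 1, so the social optimum is full contribution: group total = 3.100 × 70 = 217.00.
Efficiency loss = 217.00 − 70 = 147.00.

147.00 hours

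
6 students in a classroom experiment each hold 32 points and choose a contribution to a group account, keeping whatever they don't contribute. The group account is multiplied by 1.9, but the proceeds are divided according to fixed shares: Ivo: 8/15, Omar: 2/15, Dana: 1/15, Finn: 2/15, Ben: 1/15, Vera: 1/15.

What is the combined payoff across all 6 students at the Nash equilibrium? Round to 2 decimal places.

For player j, contributing a unit is worthwhile iff 1.9 × (j's share) ≥ 1, i.e. iff j's share is at least 0.5263.
The only share above 0.5263 is Ivo's 8/15, contributing 32; the remaining 5 contribute 0. Total contributed: 32.
The group account pays out 1.9 × 32 = 60.80 in total (split across the unequal shares, but the aggregate is all that matters for the group sum).
The 5 free-riders keep 32 each, adding 160. Group total = 160 + 60.80 = 220.80.

220.80 points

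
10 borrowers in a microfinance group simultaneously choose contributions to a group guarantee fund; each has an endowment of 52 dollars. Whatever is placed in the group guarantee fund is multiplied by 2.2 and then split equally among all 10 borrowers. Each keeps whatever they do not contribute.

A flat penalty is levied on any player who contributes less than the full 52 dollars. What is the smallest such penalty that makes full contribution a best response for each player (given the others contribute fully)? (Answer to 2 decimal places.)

40.56 dollars

Given the others contribute fully, the best deviation is to contribute 0 (any partial contribution still incurs the fine and gives up units whose private return 0.2200 is below 1).
Deviating from 52 to 0 saves 52 dollars but forfeits the deviator's share of the drop in the group guarantee fund: 2.2/10 × 52 = 11.44.
So the deviation gain is 52 − 11.44 = 40.56, and the fine must be at least 40.56 dollars to wipe it out.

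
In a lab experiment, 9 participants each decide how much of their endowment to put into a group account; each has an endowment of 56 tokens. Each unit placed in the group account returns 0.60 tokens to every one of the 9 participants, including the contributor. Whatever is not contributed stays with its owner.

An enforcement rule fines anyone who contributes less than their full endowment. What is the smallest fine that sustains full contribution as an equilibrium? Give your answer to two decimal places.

Given the others contribute fully, the best deviation is to contribute 0 (any partial contribution still incurs the fine and gives up units whose private return 0.60 is below 1).
Deviating from 56 to 0 saves 56 tokens but forfeits the deviator's share of the drop in the group account: 0.60 × 56 = 33.60.
So the deviation gain is 56 − 33.60 = 22.40, and the fine must be at least 22.40 tokens to wipe it out.

22.40 tokens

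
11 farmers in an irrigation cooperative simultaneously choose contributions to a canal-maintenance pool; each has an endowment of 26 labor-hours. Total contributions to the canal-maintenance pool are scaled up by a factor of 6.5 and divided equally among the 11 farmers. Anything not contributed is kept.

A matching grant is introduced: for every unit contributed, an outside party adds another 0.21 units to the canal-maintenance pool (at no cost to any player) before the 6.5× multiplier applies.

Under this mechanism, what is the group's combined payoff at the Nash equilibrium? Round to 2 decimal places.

286.00 labor-hours

With the mechanism, a contributed unit returns 6.5 × 1.21 / 11 = 0.7150 per unit of net cost — still below 1 — so contributing 0 remains dominant for every player.
At the Nash equilibrium no one contributes; group total payoff = 11 × 26 = 286.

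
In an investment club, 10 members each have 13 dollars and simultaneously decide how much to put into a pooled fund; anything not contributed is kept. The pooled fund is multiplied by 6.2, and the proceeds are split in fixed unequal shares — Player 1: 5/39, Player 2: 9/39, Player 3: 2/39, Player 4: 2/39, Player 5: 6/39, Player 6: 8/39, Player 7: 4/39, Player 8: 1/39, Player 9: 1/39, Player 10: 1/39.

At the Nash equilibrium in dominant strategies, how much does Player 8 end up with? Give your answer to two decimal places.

17.13 dollars

For player j, contributing a unit is worthwhile iff 6.2 × (j's share) ≥ 1, i.e. iff j's share is at least 0.1613.
The shares above 0.1613 belong to Player 2 and Player 6, contributing 13 each; the remaining 8 contribute 0. Total contributed: 26.
Player 8 keeps 13 and receives 6.2 × 26 × 1/39 = 4.13 from the pooled fund, for a payoff of 17.13.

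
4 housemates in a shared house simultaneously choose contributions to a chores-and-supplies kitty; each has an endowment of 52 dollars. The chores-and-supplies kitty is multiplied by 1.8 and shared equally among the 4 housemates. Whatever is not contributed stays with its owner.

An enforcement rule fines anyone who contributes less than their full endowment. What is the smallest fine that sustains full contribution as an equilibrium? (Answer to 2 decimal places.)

28.60 dollars

Given the others contribute fully, the best deviation is to contribute 0 (any partial contribution still incurs the fine and gives up units whose private return 0.4500 is below 1).
Deviating from 52 to 0 saves 52 dollars but forfeits the deviator's share of the drop in the chores-and-supplies kitty: 1.8/4 × 52 = 23.40.
So the deviation gain is 52 − 23.40 = 28.60, and the fine must be at least 28.60 dollars to wipe it out.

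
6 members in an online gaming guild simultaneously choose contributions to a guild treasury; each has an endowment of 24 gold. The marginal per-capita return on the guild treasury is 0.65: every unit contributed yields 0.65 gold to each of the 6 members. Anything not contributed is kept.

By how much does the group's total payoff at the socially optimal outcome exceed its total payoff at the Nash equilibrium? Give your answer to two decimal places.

The private return per contributed unit is 0.65 < 1, so contributing 0 is dominant for every player. At the Nash equilibrium everyone keeps their 24, and the group total is 6 × 24 = 144.
Each contributed unit returns 3.900 to the group as a whole (0.65 to each of 6 players), which exceeds 1, so the social optimum is full contribution: group total = 3.900 × 144 = 561.60.
Efficiency loss = 561.60 − 144 = 417.60.

417.60 gold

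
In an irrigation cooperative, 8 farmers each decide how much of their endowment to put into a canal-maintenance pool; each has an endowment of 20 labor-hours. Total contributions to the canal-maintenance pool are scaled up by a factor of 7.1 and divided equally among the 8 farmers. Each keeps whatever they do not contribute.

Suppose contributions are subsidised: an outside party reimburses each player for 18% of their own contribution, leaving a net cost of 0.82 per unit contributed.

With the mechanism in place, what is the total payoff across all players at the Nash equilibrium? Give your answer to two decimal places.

With the mechanism, a contributed unit returns (7.1/8) / 0.82 = 1.0823 per unit of net cost to the contributor — now above 1 — so contributing fully is weakly dominant for every player.
At the Nash equilibrium everyone contributes 20. Group total payoff = 8 × (20 × 0.18 + 7.1 × 20) = 1164.80.

1164.80 labor-hours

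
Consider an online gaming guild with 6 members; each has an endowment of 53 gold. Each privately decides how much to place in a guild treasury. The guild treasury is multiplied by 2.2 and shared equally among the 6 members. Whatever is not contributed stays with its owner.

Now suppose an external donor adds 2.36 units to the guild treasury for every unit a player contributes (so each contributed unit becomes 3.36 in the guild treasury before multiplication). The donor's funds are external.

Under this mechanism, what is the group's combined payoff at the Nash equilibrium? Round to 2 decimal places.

2350.66 gold

The effective private return per unit is now 2.2 × 3.36 / 6 = 1.2320 > 1, so every player's dominant strategy flips to full contribution.
At the Nash equilibrium everyone contributes 53. Group total payoff = 2.2 × 3.36 × 318 = 2350.66.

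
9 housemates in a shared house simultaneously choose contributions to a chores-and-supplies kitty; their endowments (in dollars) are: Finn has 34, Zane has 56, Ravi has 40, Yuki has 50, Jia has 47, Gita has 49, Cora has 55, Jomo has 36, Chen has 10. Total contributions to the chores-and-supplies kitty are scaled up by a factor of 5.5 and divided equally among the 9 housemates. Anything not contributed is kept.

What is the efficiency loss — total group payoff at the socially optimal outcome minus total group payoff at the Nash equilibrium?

1696.50 dollars

The private return per contributed unit is 5.5/9 = 0.6111 < 1 for every player regardless of endowment, so the Nash equilibrium is zero contribution and the group total is Σ E_j = 34 + 56 + 40 + 50 + 47 + 49 + 55 + 36 + 10 = 377.
Each contributed unit returns 5.500 to the group, so the social optimum is full contribution by everyone: group total = 5.500 × 377 = 2073.50.
Efficiency loss = (5.500 − 1) × 377 = 1696.50.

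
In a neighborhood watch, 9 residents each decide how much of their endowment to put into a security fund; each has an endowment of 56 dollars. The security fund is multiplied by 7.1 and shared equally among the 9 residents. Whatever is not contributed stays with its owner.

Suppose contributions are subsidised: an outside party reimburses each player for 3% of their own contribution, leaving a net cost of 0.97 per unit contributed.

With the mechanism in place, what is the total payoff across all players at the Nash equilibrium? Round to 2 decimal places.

504.00 dollars

The effective private return is (7.1/9) / 0.97 = 0.8133, which is still under 1, so the mechanism doesn't change anyone's dominant strategy: zero contribution.
Everyone keeps their endowment and the group total is 9 × 56 = 504.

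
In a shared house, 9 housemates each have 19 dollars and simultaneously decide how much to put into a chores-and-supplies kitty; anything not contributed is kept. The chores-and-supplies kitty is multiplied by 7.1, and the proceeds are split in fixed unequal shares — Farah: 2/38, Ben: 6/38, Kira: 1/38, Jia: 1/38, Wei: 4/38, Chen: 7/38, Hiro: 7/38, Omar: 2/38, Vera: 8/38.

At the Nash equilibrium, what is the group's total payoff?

For player j, contributing a unit is worthwhile iff 7.1 × (j's share) ≥ 1, i.e. iff j's share is at least 0.1408.
Ben, Chen, Hiro and Vera are above the threshold, contributing 19 each; the remaining 5 contribute 0. Total contributed: 76.
The chores-and-supplies kitty pays out 7.1 × 76 = 539.60 in total (split across the unequal shares, but the aggregate is all that matters for the group sum).
The 5 free-riders keep 19 each, adding 95. Group total = 95 + 539.60 = 634.60.

634.60 dollars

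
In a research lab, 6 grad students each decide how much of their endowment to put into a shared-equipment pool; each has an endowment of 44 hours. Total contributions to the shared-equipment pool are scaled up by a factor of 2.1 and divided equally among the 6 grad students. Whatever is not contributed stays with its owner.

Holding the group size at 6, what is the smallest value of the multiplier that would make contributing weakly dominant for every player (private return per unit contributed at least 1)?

6

A contributed unit returns (multiplier)/6 to its contributor.
This reaches 1 exactly when the multiplier is 6.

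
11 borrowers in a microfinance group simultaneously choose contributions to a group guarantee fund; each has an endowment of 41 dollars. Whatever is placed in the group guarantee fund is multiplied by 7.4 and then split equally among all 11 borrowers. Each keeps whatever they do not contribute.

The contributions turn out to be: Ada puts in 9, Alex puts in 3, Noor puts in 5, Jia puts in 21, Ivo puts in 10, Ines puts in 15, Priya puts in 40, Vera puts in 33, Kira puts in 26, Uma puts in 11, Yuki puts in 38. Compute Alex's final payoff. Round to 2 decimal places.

Total contributed: 9 + 3 + 5 + 21 + 10 + 15 + 40 + 33 + 26 + 11 + 38 = 211.
Each receives 7.4 × 211 / 11 = 141.95 from the group guarantee fund.
Alex keeps 41 − 3 = 38, so Alex's payoff is 38 + 141.95 = 179.95.

179.95 dollars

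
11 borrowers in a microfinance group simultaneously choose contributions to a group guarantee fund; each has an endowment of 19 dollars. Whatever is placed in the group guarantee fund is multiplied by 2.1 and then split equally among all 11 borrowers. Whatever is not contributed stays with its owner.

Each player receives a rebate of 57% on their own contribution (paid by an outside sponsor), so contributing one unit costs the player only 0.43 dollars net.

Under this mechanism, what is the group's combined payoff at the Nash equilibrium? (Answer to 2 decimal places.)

209.00 dollars

With the mechanism, a contributed unit returns (2.1/11) / 0.43 = 0.4440 per unit of net cost — still below 1 — so contributing 0 remains dominant for every player.
At the Nash equilibrium no one contributes; group total payoff = 11 × 19 = 209.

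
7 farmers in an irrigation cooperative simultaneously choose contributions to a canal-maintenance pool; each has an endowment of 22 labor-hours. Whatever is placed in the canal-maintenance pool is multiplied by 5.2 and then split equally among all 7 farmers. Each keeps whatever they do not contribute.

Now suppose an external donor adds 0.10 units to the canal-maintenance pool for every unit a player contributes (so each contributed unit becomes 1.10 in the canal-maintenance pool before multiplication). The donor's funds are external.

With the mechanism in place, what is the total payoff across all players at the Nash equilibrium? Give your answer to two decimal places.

Even with the mechanism, each unit contributed returns only 5.2 × 1.10 / 7 = 0.8171 per unit of net cost, so contributing nothing is still dominant.
At the Nash equilibrium no one contributes; group total payoff = 7 × 22 = 154.

154.00 labor-hours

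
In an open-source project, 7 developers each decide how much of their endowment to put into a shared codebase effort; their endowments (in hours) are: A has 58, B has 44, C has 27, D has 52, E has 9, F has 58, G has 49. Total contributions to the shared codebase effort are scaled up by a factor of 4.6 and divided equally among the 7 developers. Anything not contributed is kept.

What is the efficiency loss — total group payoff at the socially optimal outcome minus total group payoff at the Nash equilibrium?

1069.20 hours

The private return per contributed unit is 4.6/7 = 0.6571 < 1 for every player regardless of endowment, so the Nash equilibrium is zero contribution and the group total is Σ E_j = 58 + 44 + 27 + 52 + 9 + 58 + 49 = 297.
Each contributed unit returns 4.600 to the group, so the social optimum is full contribution by everyone: group total = 4.600 × 297 = 1366.20.
Efficiency loss = (4.600 − 1) × 297 = 1069.20.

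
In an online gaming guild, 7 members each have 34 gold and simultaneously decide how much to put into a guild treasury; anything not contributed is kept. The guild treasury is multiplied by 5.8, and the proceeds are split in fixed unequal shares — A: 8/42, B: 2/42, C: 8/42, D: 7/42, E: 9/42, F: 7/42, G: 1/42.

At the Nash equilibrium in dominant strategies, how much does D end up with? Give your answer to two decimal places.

132.60 gold

A player with share s gets back 5.8·s per unit contributed, so full contribution is dominant for anyone with s > 1/5.8 = 0.1724 and zero contribution is dominant for anyone below.
The shares above 0.1724 belong to A, C and E, contributing 34 each; the remaining 4 contribute 0. Total contributed: 102.
D keeps 34 and receives 5.8 × 102 × 7/42 = 98.60 from the guild treasury, for a payoff of 132.60.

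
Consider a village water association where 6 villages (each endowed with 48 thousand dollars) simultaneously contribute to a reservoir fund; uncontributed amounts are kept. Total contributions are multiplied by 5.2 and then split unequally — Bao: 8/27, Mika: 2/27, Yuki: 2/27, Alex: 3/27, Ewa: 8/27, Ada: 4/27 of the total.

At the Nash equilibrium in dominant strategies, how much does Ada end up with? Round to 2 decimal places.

121.96 thousand dollars

For player j, contributing a unit is worthwhile iff 5.2 × (j's share) ≥ 1, i.e. iff j's share is at least 0.1923.
Bao and Ewa are above the threshold, contributing 48 each; the remaining 4 contribute 0. Total contributed: 96.
Ada keeps 48 and receives 5.2 × 96 × 4/27 = 73.96 from the reservoir fund, for a payoff of 121.96.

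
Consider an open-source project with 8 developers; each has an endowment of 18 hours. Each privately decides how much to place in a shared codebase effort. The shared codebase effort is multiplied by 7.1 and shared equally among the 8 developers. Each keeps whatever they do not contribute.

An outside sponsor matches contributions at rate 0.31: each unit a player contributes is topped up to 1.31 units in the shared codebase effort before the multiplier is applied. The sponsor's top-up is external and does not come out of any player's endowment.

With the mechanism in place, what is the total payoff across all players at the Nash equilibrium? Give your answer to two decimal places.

The effective private return per unit is now 7.1 × 1.31 / 8 = 1.1626 > 1, so every player's dominant strategy flips to full contribution.
At the Nash equilibrium everyone contributes 18. Group total payoff = 7.1 × 1.31 × 144 = 1339.34.

1339.34 hours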